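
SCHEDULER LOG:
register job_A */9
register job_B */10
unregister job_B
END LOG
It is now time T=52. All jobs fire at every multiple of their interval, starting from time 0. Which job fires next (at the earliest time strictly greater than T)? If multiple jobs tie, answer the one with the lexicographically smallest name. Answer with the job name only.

Op 1: register job_A */9 -> active={job_A:*/9}
Op 2: register job_B */10 -> active={job_A:*/9, job_B:*/10}
Op 3: unregister job_B -> active={job_A:*/9}
  job_A: interval 9, next fire after T=52 is 54
Earliest = 54, winner (lex tiebreak) = job_A

Answer: job_A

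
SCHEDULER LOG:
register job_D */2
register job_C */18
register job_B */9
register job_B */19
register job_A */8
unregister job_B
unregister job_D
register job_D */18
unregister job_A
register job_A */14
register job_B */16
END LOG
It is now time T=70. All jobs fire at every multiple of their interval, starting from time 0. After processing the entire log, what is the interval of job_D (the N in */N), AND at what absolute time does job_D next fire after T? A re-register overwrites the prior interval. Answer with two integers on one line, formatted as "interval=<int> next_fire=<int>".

Op 1: register job_D */2 -> active={job_D:*/2}
Op 2: register job_C */18 -> active={job_C:*/18, job_D:*/2}
Op 3: register job_B */9 -> active={job_B:*/9, job_C:*/18, job_D:*/2}
Op 4: register job_B */19 -> active={job_B:*/19, job_C:*/18, job_D:*/2}
Op 5: register job_A */8 -> active={job_A:*/8, job_B:*/19, job_C:*/18, job_D:*/2}
Op 6: unregister job_B -> active={job_A:*/8, job_C:*/18, job_D:*/2}
Op 7: unregister job_D -> active={job_A:*/8, job_C:*/18}
Op 8: register job_D */18 -> active={job_A:*/8, job_C:*/18, job_D:*/18}
Op 9: unregister job_A -> active={job_C:*/18, job_D:*/18}
Op 10: register job_A */14 -> active={job_A:*/14, job_C:*/18, job_D:*/18}
Op 11: register job_B */16 -> active={job_A:*/14, job_B:*/16, job_C:*/18, job_D:*/18}
Final interval of job_D = 18
Next fire of job_D after T=70: (70//18+1)*18 = 72

Answer: interval=18 next_fire=72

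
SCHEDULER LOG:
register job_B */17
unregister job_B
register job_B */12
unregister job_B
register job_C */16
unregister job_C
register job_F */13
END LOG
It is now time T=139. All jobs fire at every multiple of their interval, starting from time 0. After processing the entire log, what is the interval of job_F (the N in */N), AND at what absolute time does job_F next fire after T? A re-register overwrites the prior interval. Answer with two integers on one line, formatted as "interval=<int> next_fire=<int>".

Answer: interval=13 next_fire=143

Derivation:
Op 1: register job_B */17 -> active={job_B:*/17}
Op 2: unregister job_B -> active={}
Op 3: register job_B */12 -> active={job_B:*/12}
Op 4: unregister job_B -> active={}
Op 5: register job_C */16 -> active={job_C:*/16}
Op 6: unregister job_C -> active={}
Op 7: register job_F */13 -> active={job_F:*/13}
Final interval of job_F = 13
Next fire of job_F after T=139: (139//13+1)*13 = 143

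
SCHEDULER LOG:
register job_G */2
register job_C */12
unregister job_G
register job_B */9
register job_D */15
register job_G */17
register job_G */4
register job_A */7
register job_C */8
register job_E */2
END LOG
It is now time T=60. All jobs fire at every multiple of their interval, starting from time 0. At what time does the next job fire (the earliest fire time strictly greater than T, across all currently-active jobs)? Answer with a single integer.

Answer: 62

Derivation:
Op 1: register job_G */2 -> active={job_G:*/2}
Op 2: register job_C */12 -> active={job_C:*/12, job_G:*/2}
Op 3: unregister job_G -> active={job_C:*/12}
Op 4: register job_B */9 -> active={job_B:*/9, job_C:*/12}
Op 5: register job_D */15 -> active={job_B:*/9, job_C:*/12, job_D:*/15}
Op 6: register job_G */17 -> active={job_B:*/9, job_C:*/12, job_D:*/15, job_G:*/17}
Op 7: register job_G */4 -> active={job_B:*/9, job_C:*/12, job_D:*/15, job_G:*/4}
Op 8: register job_A */7 -> active={job_A:*/7, job_B:*/9, job_C:*/12, job_D:*/15, job_G:*/4}
Op 9: register job_C */8 -> active={job_A:*/7, job_B:*/9, job_C:*/8, job_D:*/15, job_G:*/4}
Op 10: register job_E */2 -> active={job_A:*/7, job_B:*/9, job_C:*/8, job_D:*/15, job_E:*/2, job_G:*/4}
  job_A: interval 7, next fire after T=60 is 63
  job_B: interval 9, next fire after T=60 is 63
  job_C: interval 8, next fire after T=60 is 64
  job_D: interval 15, next fire after T=60 is 75
  job_E: interval 2, next fire after T=60 is 62
  job_G: interval 4, next fire after T=60 is 64
Earliest fire time = 62 (job job_E)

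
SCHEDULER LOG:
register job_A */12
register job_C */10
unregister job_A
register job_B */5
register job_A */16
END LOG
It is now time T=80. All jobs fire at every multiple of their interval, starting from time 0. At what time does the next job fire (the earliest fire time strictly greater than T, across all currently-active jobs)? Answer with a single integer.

Answer: 85

Derivation:
Op 1: register job_A */12 -> active={job_A:*/12}
Op 2: register job_C */10 -> active={job_A:*/12, job_C:*/10}
Op 3: unregister job_A -> active={job_C:*/10}
Op 4: register job_B */5 -> active={job_B:*/5, job_C:*/10}
Op 5: register job_A */16 -> active={job_A:*/16, job_B:*/5, job_C:*/10}
  job_A: interval 16, next fire after T=80 is 96
  job_B: interval 5, next fire after T=80 is 85
  job_C: interval 10, next fire after T=80 is 90
Earliest fire time = 85 (job job_B)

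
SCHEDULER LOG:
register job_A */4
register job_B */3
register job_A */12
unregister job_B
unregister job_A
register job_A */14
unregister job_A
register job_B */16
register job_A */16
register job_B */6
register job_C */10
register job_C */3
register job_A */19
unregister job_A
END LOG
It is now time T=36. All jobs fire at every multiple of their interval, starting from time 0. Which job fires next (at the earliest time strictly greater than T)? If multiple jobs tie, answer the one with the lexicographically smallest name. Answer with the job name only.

Op 1: register job_A */4 -> active={job_A:*/4}
Op 2: register job_B */3 -> active={job_A:*/4, job_B:*/3}
Op 3: register job_A */12 -> active={job_A:*/12, job_B:*/3}
Op 4: unregister job_B -> active={job_A:*/12}
Op 5: unregister job_A -> active={}
Op 6: register job_A */14 -> active={job_A:*/14}
Op 7: unregister job_A -> active={}
Op 8: register job_B */16 -> active={job_B:*/16}
Op 9: register job_A */16 -> active={job_A:*/16, job_B:*/16}
Op 10: register job_B */6 -> active={job_A:*/16, job_B:*/6}
Op 11: register job_C */10 -> active={job_A:*/16, job_B:*/6, job_C:*/10}
Op 12: register job_C */3 -> active={job_A:*/16, job_B:*/6, job_C:*/3}
Op 13: register job_A */19 -> active={job_A:*/19, job_B:*/6, job_C:*/3}
Op 14: unregister job_A -> active={job_B:*/6, job_C:*/3}
  job_B: interval 6, next fire after T=36 is 42
  job_C: interval 3, next fire after T=36 is 39
Earliest = 39, winner (lex tiebreak) = job_C

Answer: job_C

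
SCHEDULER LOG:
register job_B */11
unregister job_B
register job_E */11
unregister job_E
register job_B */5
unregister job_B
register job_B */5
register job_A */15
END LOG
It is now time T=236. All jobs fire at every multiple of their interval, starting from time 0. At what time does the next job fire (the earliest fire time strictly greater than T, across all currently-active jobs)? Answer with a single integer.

Answer: 240

Derivation:
Op 1: register job_B */11 -> active={job_B:*/11}
Op 2: unregister job_B -> active={}
Op 3: register job_E */11 -> active={job_E:*/11}
Op 4: unregister job_E -> active={}
Op 5: register job_B */5 -> active={job_B:*/5}
Op 6: unregister job_B -> active={}
Op 7: register job_B */5 -> active={job_B:*/5}
Op 8: register job_A */15 -> active={job_A:*/15, job_B:*/5}
  job_A: interval 15, next fire after T=236 is 240
  job_B: interval 5, next fire after T=236 is 240
Earliest fire time = 240 (job job_A)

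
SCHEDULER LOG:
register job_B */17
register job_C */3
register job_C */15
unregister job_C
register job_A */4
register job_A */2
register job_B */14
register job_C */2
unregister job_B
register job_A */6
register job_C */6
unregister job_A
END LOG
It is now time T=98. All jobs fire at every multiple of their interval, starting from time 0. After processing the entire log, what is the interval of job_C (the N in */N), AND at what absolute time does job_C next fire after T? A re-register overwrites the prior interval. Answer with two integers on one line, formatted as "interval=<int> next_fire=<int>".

Op 1: register job_B */17 -> active={job_B:*/17}
Op 2: register job_C */3 -> active={job_B:*/17, job_C:*/3}
Op 3: register job_C */15 -> active={job_B:*/17, job_C:*/15}
Op 4: unregister job_C -> active={job_B:*/17}
Op 5: register job_A */4 -> active={job_A:*/4, job_B:*/17}
Op 6: register job_A */2 -> active={job_A:*/2, job_B:*/17}
Op 7: register job_B */14 -> active={job_A:*/2, job_B:*/14}
Op 8: register job_C */2 -> active={job_A:*/2, job_B:*/14, job_C:*/2}
Op 9: unregister job_B -> active={job_A:*/2, job_C:*/2}
Op 10: register job_A */6 -> active={job_A:*/6, job_C:*/2}
Op 11: register job_C */6 -> active={job_A:*/6, job_C:*/6}
Op 12: unregister job_A -> active={job_C:*/6}
Final interval of job_C = 6
Next fire of job_C after T=98: (98//6+1)*6 = 102

Answer: interval=6 next_fire=102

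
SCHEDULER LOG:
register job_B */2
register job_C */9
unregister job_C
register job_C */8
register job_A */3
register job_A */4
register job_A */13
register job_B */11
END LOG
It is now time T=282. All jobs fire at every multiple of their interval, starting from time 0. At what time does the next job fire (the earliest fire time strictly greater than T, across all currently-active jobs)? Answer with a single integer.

Op 1: register job_B */2 -> active={job_B:*/2}
Op 2: register job_C */9 -> active={job_B:*/2, job_C:*/9}
Op 3: unregister job_C -> active={job_B:*/2}
Op 4: register job_C */8 -> active={job_B:*/2, job_C:*/8}
Op 5: register job_A */3 -> active={job_A:*/3, job_B:*/2, job_C:*/8}
Op 6: register job_A */4 -> active={job_A:*/4, job_B:*/2, job_C:*/8}
Op 7: register job_A */13 -> active={job_A:*/13, job_B:*/2, job_C:*/8}
Op 8: register job_B */11 -> active={job_A:*/13, job_B:*/11, job_C:*/8}
  job_A: interval 13, next fire after T=282 is 286
  job_B: interval 11, next fire after T=282 is 286
  job_C: interval 8, next fire after T=282 is 288
Earliest fire time = 286 (job job_A)

Answer: 286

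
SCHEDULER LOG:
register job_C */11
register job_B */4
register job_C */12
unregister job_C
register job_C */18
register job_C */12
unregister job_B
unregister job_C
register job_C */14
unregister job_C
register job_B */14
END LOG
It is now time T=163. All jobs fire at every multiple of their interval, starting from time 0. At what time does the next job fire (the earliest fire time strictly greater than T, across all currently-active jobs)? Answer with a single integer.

Op 1: register job_C */11 -> active={job_C:*/11}
Op 2: register job_B */4 -> active={job_B:*/4, job_C:*/11}
Op 3: register job_C */12 -> active={job_B:*/4, job_C:*/12}
Op 4: unregister job_C -> active={job_B:*/4}
Op 5: register job_C */18 -> active={job_B:*/4, job_C:*/18}
Op 6: register job_C */12 -> active={job_B:*/4, job_C:*/12}
Op 7: unregister job_B -> active={job_C:*/12}
Op 8: unregister job_C -> active={}
Op 9: register job_C */14 -> active={job_C:*/14}
Op 10: unregister job_C -> active={}
Op 11: register job_B */14 -> active={job_B:*/14}
  job_B: interval 14, next fire after T=163 is 168
Earliest fire time = 168 (job job_B)

Answer: 168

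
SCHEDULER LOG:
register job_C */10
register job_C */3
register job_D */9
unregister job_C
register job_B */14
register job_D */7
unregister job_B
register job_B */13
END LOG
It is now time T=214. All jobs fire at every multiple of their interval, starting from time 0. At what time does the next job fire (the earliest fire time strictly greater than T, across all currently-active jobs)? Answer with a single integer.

Op 1: register job_C */10 -> active={job_C:*/10}
Op 2: register job_C */3 -> active={job_C:*/3}
Op 3: register job_D */9 -> active={job_C:*/3, job_D:*/9}
Op 4: unregister job_C -> active={job_D:*/9}
Op 5: register job_B */14 -> active={job_B:*/14, job_D:*/9}
Op 6: register job_D */7 -> active={job_B:*/14, job_D:*/7}
Op 7: unregister job_B -> active={job_D:*/7}
Op 8: register job_B */13 -> active={job_B:*/13, job_D:*/7}
  job_B: interval 13, next fire after T=214 is 221
  job_D: interval 7, next fire after T=214 is 217
Earliest fire time = 217 (job job_D)

Answer: 217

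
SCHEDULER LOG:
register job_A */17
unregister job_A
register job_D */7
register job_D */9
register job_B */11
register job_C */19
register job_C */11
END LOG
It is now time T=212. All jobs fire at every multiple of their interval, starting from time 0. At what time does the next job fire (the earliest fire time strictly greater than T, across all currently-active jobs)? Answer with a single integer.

Answer: 216

Derivation:
Op 1: register job_A */17 -> active={job_A:*/17}
Op 2: unregister job_A -> active={}
Op 3: register job_D */7 -> active={job_D:*/7}
Op 4: register job_D */9 -> active={job_D:*/9}
Op 5: register job_B */11 -> active={job_B:*/11, job_D:*/9}
Op 6: register job_C */19 -> active={job_B:*/11, job_C:*/19, job_D:*/9}
Op 7: register job_C */11 -> active={job_B:*/11, job_C:*/11, job_D:*/9}
  job_B: interval 11, next fire after T=212 is 220
  job_C: interval 11, next fire after T=212 is 220
  job_D: interval 9, next fire after T=212 is 216
Earliest fire time = 216 (job job_D)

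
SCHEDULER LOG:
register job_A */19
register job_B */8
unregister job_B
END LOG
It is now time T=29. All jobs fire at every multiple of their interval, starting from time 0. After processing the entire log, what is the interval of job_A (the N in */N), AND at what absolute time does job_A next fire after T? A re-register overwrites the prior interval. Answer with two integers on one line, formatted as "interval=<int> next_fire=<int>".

Answer: interval=19 next_fire=38

Derivation:
Op 1: register job_A */19 -> active={job_A:*/19}
Op 2: register job_B */8 -> active={job_A:*/19, job_B:*/8}
Op 3: unregister job_B -> active={job_A:*/19}
Final interval of job_A = 19
Next fire of job_A after T=29: (29//19+1)*19 = 38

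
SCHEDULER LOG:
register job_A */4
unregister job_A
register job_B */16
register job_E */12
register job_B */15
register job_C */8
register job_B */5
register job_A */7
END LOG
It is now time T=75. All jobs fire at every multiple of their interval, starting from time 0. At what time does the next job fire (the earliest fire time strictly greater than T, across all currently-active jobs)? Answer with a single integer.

Op 1: register job_A */4 -> active={job_A:*/4}
Op 2: unregister job_A -> active={}
Op 3: register job_B */16 -> active={job_B:*/16}
Op 4: register job_E */12 -> active={job_B:*/16, job_E:*/12}
Op 5: register job_B */15 -> active={job_B:*/15, job_E:*/12}
Op 6: register job_C */8 -> active={job_B:*/15, job_C:*/8, job_E:*/12}
Op 7: register job_B */5 -> active={job_B:*/5, job_C:*/8, job_E:*/12}
Op 8: register job_A */7 -> active={job_A:*/7, job_B:*/5, job_C:*/8, job_E:*/12}
  job_A: interval 7, next fire after T=75 is 77
  job_B: interval 5, next fire after T=75 is 80
  job_C: interval 8, next fire after T=75 is 80
  job_E: interval 12, next fire after T=75 is 84
Earliest fire time = 77 (job job_A)

Answer: 77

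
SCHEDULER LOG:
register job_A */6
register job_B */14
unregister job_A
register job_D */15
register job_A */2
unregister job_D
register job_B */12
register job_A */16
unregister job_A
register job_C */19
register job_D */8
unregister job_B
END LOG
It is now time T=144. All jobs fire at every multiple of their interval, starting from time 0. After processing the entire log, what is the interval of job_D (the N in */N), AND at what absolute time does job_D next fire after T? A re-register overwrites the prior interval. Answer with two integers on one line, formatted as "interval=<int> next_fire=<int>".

Op 1: register job_A */6 -> active={job_A:*/6}
Op 2: register job_B */14 -> active={job_A:*/6, job_B:*/14}
Op 3: unregister job_A -> active={job_B:*/14}
Op 4: register job_D */15 -> active={job_B:*/14, job_D:*/15}
Op 5: register job_A */2 -> active={job_A:*/2, job_B:*/14, job_D:*/15}
Op 6: unregister job_D -> active={job_A:*/2, job_B:*/14}
Op 7: register job_B */12 -> active={job_A:*/2, job_B:*/12}
Op 8: register job_A */16 -> active={job_A:*/16, job_B:*/12}
Op 9: unregister job_A -> active={job_B:*/12}
Op 10: register job_C */19 -> active={job_B:*/12, job_C:*/19}
Op 11: register job_D */8 -> active={job_B:*/12, job_C:*/19, job_D:*/8}
Op 12: unregister job_B -> active={job_C:*/19, job_D:*/8}
Final interval of job_D = 8
Next fire of job_D after T=144: (144//8+1)*8 = 152

Answer: interval=8 next_fire=152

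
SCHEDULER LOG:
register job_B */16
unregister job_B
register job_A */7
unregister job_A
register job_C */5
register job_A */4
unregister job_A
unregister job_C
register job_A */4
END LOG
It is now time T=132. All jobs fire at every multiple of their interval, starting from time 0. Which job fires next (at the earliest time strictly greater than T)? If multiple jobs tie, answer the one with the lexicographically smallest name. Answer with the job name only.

Op 1: register job_B */16 -> active={job_B:*/16}
Op 2: unregister job_B -> active={}
Op 3: register job_A */7 -> active={job_A:*/7}
Op 4: unregister job_A -> active={}
Op 5: register job_C */5 -> active={job_C:*/5}
Op 6: register job_A */4 -> active={job_A:*/4, job_C:*/5}
Op 7: unregister job_A -> active={job_C:*/5}
Op 8: unregister job_C -> active={}
Op 9: register job_A */4 -> active={job_A:*/4}
  job_A: interval 4, next fire after T=132 is 136
Earliest = 136, winner (lex tiebreak) = job_A

Answer: job_A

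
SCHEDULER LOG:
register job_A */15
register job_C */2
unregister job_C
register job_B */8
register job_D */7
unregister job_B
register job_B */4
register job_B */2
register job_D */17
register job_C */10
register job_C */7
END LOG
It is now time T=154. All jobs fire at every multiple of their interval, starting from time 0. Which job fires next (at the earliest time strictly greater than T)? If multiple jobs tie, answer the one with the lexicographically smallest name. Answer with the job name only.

Answer: job_B

Derivation:
Op 1: register job_A */15 -> active={job_A:*/15}
Op 2: register job_C */2 -> active={job_A:*/15, job_C:*/2}
Op 3: unregister job_C -> active={job_A:*/15}
Op 4: register job_B */8 -> active={job_A:*/15, job_B:*/8}
Op 5: register job_D */7 -> active={job_A:*/15, job_B:*/8, job_D:*/7}
Op 6: unregister job_B -> active={job_A:*/15, job_D:*/7}
Op 7: register job_B */4 -> active={job_A:*/15, job_B:*/4, job_D:*/7}
Op 8: register job_B */2 -> active={job_A:*/15, job_B:*/2, job_D:*/7}
Op 9: register job_D */17 -> active={job_A:*/15, job_B:*/2, job_D:*/17}
Op 10: register job_C */10 -> active={job_A:*/15, job_B:*/2, job_C:*/10, job_D:*/17}
Op 11: register job_C */7 -> active={job_A:*/15, job_B:*/2, job_C:*/7, job_D:*/17}
  job_A: interval 15, next fire after T=154 is 165
  job_B: interval 2, next fire after T=154 is 156
  job_C: interval 7, next fire after T=154 is 161
  job_D: interval 17, next fire after T=154 is 170
Earliest = 156, winner (lex tiebreak) = job_B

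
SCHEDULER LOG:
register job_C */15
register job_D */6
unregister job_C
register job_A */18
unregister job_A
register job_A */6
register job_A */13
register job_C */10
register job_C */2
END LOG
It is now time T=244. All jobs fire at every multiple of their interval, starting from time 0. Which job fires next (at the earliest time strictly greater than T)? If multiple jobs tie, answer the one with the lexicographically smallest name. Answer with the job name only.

Op 1: register job_C */15 -> active={job_C:*/15}
Op 2: register job_D */6 -> active={job_C:*/15, job_D:*/6}
Op 3: unregister job_C -> active={job_D:*/6}
Op 4: register job_A */18 -> active={job_A:*/18, job_D:*/6}
Op 5: unregister job_A -> active={job_D:*/6}
Op 6: register job_A */6 -> active={job_A:*/6, job_D:*/6}
Op 7: register job_A */13 -> active={job_A:*/13, job_D:*/6}
Op 8: register job_C */10 -> active={job_A:*/13, job_C:*/10, job_D:*/6}
Op 9: register job_C */2 -> active={job_A:*/13, job_C:*/2, job_D:*/6}
  job_A: interval 13, next fire after T=244 is 247
  job_C: interval 2, next fire after T=244 is 246
  job_D: interval 6, next fire after T=244 is 246
Earliest = 246, winner (lex tiebreak) = job_C

Answer: job_C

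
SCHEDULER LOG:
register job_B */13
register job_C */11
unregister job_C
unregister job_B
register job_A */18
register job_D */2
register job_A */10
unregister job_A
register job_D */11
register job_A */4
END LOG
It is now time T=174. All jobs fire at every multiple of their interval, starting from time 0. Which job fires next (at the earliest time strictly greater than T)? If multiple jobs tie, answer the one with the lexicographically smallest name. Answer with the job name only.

Answer: job_A

Derivation:
Op 1: register job_B */13 -> active={job_B:*/13}
Op 2: register job_C */11 -> active={job_B:*/13, job_C:*/11}
Op 3: unregister job_C -> active={job_B:*/13}
Op 4: unregister job_B -> active={}
Op 5: register job_A */18 -> active={job_A:*/18}
Op 6: register job_D */2 -> active={job_A:*/18, job_D:*/2}
Op 7: register job_A */10 -> active={job_A:*/10, job_D:*/2}
Op 8: unregister job_A -> active={job_D:*/2}
Op 9: register job_D */11 -> active={job_D:*/11}
Op 10: register job_A */4 -> active={job_A:*/4, job_D:*/11}
  job_A: interval 4, next fire after T=174 is 176
  job_D: interval 11, next fire after T=174 is 176
Earliest = 176, winner (lex tiebreak) = job_A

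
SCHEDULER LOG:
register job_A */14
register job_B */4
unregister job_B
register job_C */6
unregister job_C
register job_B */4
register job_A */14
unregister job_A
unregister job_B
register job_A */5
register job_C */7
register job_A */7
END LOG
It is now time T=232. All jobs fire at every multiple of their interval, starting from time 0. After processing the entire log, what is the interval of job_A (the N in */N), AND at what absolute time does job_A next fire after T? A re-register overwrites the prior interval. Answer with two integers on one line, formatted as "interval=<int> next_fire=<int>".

Answer: interval=7 next_fire=238

Derivation:
Op 1: register job_A */14 -> active={job_A:*/14}
Op 2: register job_B */4 -> active={job_A:*/14, job_B:*/4}
Op 3: unregister job_B -> active={job_A:*/14}
Op 4: register job_C */6 -> active={job_A:*/14, job_C:*/6}
Op 5: unregister job_C -> active={job_A:*/14}
Op 6: register job_B */4 -> active={job_A:*/14, job_B:*/4}
Op 7: register job_A */14 -> active={job_A:*/14, job_B:*/4}
Op 8: unregister job_A -> active={job_B:*/4}
Op 9: unregister job_B -> active={}
Op 10: register job_A */5 -> active={job_A:*/5}
Op 11: register job_C */7 -> active={job_A:*/5, job_C:*/7}
Op 12: register job_A */7 -> active={job_A:*/7, job_C:*/7}
Final interval of job_A = 7
Next fire of job_A after T=232: (232//7+1)*7 = 238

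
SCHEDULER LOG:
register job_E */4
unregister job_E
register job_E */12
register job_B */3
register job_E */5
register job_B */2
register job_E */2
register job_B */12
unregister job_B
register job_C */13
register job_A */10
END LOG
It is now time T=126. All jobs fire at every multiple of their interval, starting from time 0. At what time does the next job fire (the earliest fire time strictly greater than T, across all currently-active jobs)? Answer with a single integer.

Op 1: register job_E */4 -> active={job_E:*/4}
Op 2: unregister job_E -> active={}
Op 3: register job_E */12 -> active={job_E:*/12}
Op 4: register job_B */3 -> active={job_B:*/3, job_E:*/12}
Op 5: register job_E */5 -> active={job_B:*/3, job_E:*/5}
Op 6: register job_B */2 -> active={job_B:*/2, job_E:*/5}
Op 7: register job_E */2 -> active={job_B:*/2, job_E:*/2}
Op 8: register job_B */12 -> active={job_B:*/12, job_E:*/2}
Op 9: unregister job_B -> active={job_E:*/2}
Op 10: register job_C */13 -> active={job_C:*/13, job_E:*/2}
Op 11: register job_A */10 -> active={job_A:*/10, job_C:*/13, job_E:*/2}
  job_A: interval 10, next fire after T=126 is 130
  job_C: interval 13, next fire after T=126 is 130
  job_E: interval 2, next fire after T=126 is 128
Earliest fire time = 128 (job job_E)

Answer: 128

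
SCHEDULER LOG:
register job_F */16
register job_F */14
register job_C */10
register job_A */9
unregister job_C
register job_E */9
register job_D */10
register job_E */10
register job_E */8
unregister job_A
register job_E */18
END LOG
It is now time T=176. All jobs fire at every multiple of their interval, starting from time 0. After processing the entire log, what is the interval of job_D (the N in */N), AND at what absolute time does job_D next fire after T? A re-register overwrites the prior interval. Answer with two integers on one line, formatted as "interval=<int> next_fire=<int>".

Answer: interval=10 next_fire=180

Derivation:
Op 1: register job_F */16 -> active={job_F:*/16}
Op 2: register job_F */14 -> active={job_F:*/14}
Op 3: register job_C */10 -> active={job_C:*/10, job_F:*/14}
Op 4: register job_A */9 -> active={job_A:*/9, job_C:*/10, job_F:*/14}
Op 5: unregister job_C -> active={job_A:*/9, job_F:*/14}
Op 6: register job_E */9 -> active={job_A:*/9, job_E:*/9, job_F:*/14}
Op 7: register job_D */10 -> active={job_A:*/9, job_D:*/10, job_E:*/9, job_F:*/14}
Op 8: register job_E */10 -> active={job_A:*/9, job_D:*/10, job_E:*/10, job_F:*/14}
Op 9: register job_E */8 -> active={job_A:*/9, job_D:*/10, job_E:*/8, job_F:*/14}
Op 10: unregister job_A -> active={job_D:*/10, job_E:*/8, job_F:*/14}
Op 11: register job_E */18 -> active={job_D:*/10, job_E:*/18, job_F:*/14}
Final interval of job_D = 10
Next fire of job_D after T=176: (176//10+1)*10 = 180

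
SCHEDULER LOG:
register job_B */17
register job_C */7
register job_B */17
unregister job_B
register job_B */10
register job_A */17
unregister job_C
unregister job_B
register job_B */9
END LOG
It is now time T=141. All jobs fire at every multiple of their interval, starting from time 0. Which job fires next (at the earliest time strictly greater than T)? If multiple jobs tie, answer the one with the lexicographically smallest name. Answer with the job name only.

Op 1: register job_B */17 -> active={job_B:*/17}
Op 2: register job_C */7 -> active={job_B:*/17, job_C:*/7}
Op 3: register job_B */17 -> active={job_B:*/17, job_C:*/7}
Op 4: unregister job_B -> active={job_C:*/7}
Op 5: register job_B */10 -> active={job_B:*/10, job_C:*/7}
Op 6: register job_A */17 -> active={job_A:*/17, job_B:*/10, job_C:*/7}
Op 7: unregister job_C -> active={job_A:*/17, job_B:*/10}
Op 8: unregister job_B -> active={job_A:*/17}
Op 9: register job_B */9 -> active={job_A:*/17, job_B:*/9}
  job_A: interval 17, next fire after T=141 is 153
  job_B: interval 9, next fire after T=141 is 144
Earliest = 144, winner (lex tiebreak) = job_B

Answer: job_B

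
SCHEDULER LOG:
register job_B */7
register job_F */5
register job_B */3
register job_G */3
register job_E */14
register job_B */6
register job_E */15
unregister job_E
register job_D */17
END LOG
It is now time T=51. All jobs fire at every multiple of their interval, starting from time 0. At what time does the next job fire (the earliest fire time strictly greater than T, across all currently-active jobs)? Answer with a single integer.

Op 1: register job_B */7 -> active={job_B:*/7}
Op 2: register job_F */5 -> active={job_B:*/7, job_F:*/5}
Op 3: register job_B */3 -> active={job_B:*/3, job_F:*/5}
Op 4: register job_G */3 -> active={job_B:*/3, job_F:*/5, job_G:*/3}
Op 5: register job_E */14 -> active={job_B:*/3, job_E:*/14, job_F:*/5, job_G:*/3}
Op 6: register job_B */6 -> active={job_B:*/6, job_E:*/14, job_F:*/5, job_G:*/3}
Op 7: register job_E */15 -> active={job_B:*/6, job_E:*/15, job_F:*/5, job_G:*/3}
Op 8: unregister job_E -> active={job_B:*/6, job_F:*/5, job_G:*/3}
Op 9: register job_D */17 -> active={job_B:*/6, job_D:*/17, job_F:*/5, job_G:*/3}
  job_B: interval 6, next fire after T=51 is 54
  job_D: interval 17, next fire after T=51 is 68
  job_F: interval 5, next fire after T=51 is 55
  job_G: interval 3, next fire after T=51 is 54
Earliest fire time = 54 (job job_B)

Answer: 54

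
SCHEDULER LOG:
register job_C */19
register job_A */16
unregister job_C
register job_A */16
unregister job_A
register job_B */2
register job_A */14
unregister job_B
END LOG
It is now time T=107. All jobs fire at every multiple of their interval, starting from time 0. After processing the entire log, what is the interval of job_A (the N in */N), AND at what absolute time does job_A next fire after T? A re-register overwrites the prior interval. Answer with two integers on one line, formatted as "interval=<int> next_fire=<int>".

Answer: interval=14 next_fire=112

Derivation:
Op 1: register job_C */19 -> active={job_C:*/19}
Op 2: register job_A */16 -> active={job_A:*/16, job_C:*/19}
Op 3: unregister job_C -> active={job_A:*/16}
Op 4: register job_A */16 -> active={job_A:*/16}
Op 5: unregister job_A -> active={}
Op 6: register job_B */2 -> active={job_B:*/2}
Op 7: register job_A */14 -> active={job_A:*/14, job_B:*/2}
Op 8: unregister job_B -> active={job_A:*/14}
Final interval of job_A = 14
Next fire of job_A after T=107: (107//14+1)*14 = 112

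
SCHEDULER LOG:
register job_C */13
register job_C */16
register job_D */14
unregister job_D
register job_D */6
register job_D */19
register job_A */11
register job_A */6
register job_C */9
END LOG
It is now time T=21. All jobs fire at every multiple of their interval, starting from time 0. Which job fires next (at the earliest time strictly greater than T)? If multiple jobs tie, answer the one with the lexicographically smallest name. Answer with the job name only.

Answer: job_A

Derivation:
Op 1: register job_C */13 -> active={job_C:*/13}
Op 2: register job_C */16 -> active={job_C:*/16}
Op 3: register job_D */14 -> active={job_C:*/16, job_D:*/14}
Op 4: unregister job_D -> active={job_C:*/16}
Op 5: register job_D */6 -> active={job_C:*/16, job_D:*/6}
Op 6: register job_D */19 -> active={job_C:*/16, job_D:*/19}
Op 7: register job_A */11 -> active={job_A:*/11, job_C:*/16, job_D:*/19}
Op 8: register job_A */6 -> active={job_A:*/6, job_C:*/16, job_D:*/19}
Op 9: register job_C */9 -> active={job_A:*/6, job_C:*/9, job_D:*/19}
  job_A: interval 6, next fire after T=21 is 24
  job_C: interval 9, next fire after T=21 is 27
  job_D: interval 19, next fire after T=21 is 38
Earliest = 24, winner (lex tiebreak) = job_A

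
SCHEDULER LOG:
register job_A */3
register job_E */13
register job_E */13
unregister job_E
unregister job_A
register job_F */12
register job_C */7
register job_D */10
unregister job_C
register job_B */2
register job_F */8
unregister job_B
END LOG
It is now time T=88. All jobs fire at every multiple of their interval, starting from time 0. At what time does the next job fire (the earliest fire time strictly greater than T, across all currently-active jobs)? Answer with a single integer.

Answer: 90

Derivation:
Op 1: register job_A */3 -> active={job_A:*/3}
Op 2: register job_E */13 -> active={job_A:*/3, job_E:*/13}
Op 3: register job_E */13 -> active={job_A:*/3, job_E:*/13}
Op 4: unregister job_E -> active={job_A:*/3}
Op 5: unregister job_A -> active={}
Op 6: register job_F */12 -> active={job_F:*/12}
Op 7: register job_C */7 -> active={job_C:*/7, job_F:*/12}
Op 8: register job_D */10 -> active={job_C:*/7, job_D:*/10, job_F:*/12}
Op 9: unregister job_C -> active={job_D:*/10, job_F:*/12}
Op 10: register job_B */2 -> active={job_B:*/2, job_D:*/10, job_F:*/12}
Op 11: register job_F */8 -> active={job_B:*/2, job_D:*/10, job_F:*/8}
Op 12: unregister job_B -> active={job_D:*/10, job_F:*/8}
  job_D: interval 10, next fire after T=88 is 90
  job_F: interval 8, next fire after T=88 is 96
Earliest fire time = 90 (job job_D)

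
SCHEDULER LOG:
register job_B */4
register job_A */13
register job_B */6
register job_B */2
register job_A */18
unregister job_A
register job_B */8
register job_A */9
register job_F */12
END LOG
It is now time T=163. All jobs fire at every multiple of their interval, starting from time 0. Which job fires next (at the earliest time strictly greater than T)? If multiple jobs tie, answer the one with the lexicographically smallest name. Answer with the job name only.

Op 1: register job_B */4 -> active={job_B:*/4}
Op 2: register job_A */13 -> active={job_A:*/13, job_B:*/4}
Op 3: register job_B */6 -> active={job_A:*/13, job_B:*/6}
Op 4: register job_B */2 -> active={job_A:*/13, job_B:*/2}
Op 5: register job_A */18 -> active={job_A:*/18, job_B:*/2}
Op 6: unregister job_A -> active={job_B:*/2}
Op 7: register job_B */8 -> active={job_B:*/8}
Op 8: register job_A */9 -> active={job_A:*/9, job_B:*/8}
Op 9: register job_F */12 -> active={job_A:*/9, job_B:*/8, job_F:*/12}
  job_A: interval 9, next fire after T=163 is 171
  job_B: interval 8, next fire after T=163 is 168
  job_F: interval 12, next fire after T=163 is 168
Earliest = 168, winner (lex tiebreak) = job_B

Answer: job_B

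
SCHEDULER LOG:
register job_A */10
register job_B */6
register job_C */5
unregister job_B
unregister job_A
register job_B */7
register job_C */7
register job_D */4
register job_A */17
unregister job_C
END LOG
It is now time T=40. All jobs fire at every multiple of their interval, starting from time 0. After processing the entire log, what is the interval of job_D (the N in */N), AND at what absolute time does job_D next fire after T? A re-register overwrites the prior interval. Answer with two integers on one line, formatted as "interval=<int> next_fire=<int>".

Answer: interval=4 next_fire=44

Derivation:
Op 1: register job_A */10 -> active={job_A:*/10}
Op 2: register job_B */6 -> active={job_A:*/10, job_B:*/6}
Op 3: register job_C */5 -> active={job_A:*/10, job_B:*/6, job_C:*/5}
Op 4: unregister job_B -> active={job_A:*/10, job_C:*/5}
Op 5: unregister job_A -> active={job_C:*/5}
Op 6: register job_B */7 -> active={job_B:*/7, job_C:*/5}
Op 7: register job_C */7 -> active={job_B:*/7, job_C:*/7}
Op 8: register job_D */4 -> active={job_B:*/7, job_C:*/7, job_D:*/4}
Op 9: register job_A */17 -> active={job_A:*/17, job_B:*/7, job_C:*/7, job_D:*/4}
Op 10: unregister job_C -> active={job_A:*/17, job_B:*/7, job_D:*/4}
Final interval of job_D = 4
Next fire of job_D after T=40: (40//4+1)*4 = 44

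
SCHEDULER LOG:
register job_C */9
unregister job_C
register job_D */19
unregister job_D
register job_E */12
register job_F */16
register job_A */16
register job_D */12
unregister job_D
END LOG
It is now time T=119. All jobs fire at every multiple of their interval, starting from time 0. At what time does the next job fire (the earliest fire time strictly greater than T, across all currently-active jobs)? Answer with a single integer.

Op 1: register job_C */9 -> active={job_C:*/9}
Op 2: unregister job_C -> active={}
Op 3: register job_D */19 -> active={job_D:*/19}
Op 4: unregister job_D -> active={}
Op 5: register job_E */12 -> active={job_E:*/12}
Op 6: register job_F */16 -> active={job_E:*/12, job_F:*/16}
Op 7: register job_A */16 -> active={job_A:*/16, job_E:*/12, job_F:*/16}
Op 8: register job_D */12 -> active={job_A:*/16, job_D:*/12, job_E:*/12, job_F:*/16}
Op 9: unregister job_D -> active={job_A:*/16, job_E:*/12, job_F:*/16}
  job_A: interval 16, next fire after T=119 is 128
  job_E: interval 12, next fire after T=119 is 120
  job_F: interval 16, next fire after T=119 is 128
Earliest fire time = 120 (job job_E)

Answer: 120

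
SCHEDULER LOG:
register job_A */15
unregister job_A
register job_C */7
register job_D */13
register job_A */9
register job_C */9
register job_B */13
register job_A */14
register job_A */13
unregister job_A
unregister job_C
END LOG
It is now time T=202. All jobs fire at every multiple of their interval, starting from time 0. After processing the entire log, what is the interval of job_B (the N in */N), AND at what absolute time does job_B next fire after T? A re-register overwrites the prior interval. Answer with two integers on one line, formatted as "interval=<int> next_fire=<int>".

Op 1: register job_A */15 -> active={job_A:*/15}
Op 2: unregister job_A -> active={}
Op 3: register job_C */7 -> active={job_C:*/7}
Op 4: register job_D */13 -> active={job_C:*/7, job_D:*/13}
Op 5: register job_A */9 -> active={job_A:*/9, job_C:*/7, job_D:*/13}
Op 6: register job_C */9 -> active={job_A:*/9, job_C:*/9, job_D:*/13}
Op 7: register job_B */13 -> active={job_A:*/9, job_B:*/13, job_C:*/9, job_D:*/13}
Op 8: register job_A */14 -> active={job_A:*/14, job_B:*/13, job_C:*/9, job_D:*/13}
Op 9: register job_A */13 -> active={job_A:*/13, job_B:*/13, job_C:*/9, job_D:*/13}
Op 10: unregister job_A -> active={job_B:*/13, job_C:*/9, job_D:*/13}
Op 11: unregister job_C -> active={job_B:*/13, job_D:*/13}
Final interval of job_B = 13
Next fire of job_B after T=202: (202//13+1)*13 = 208

Answer: interval=13 next_fire=208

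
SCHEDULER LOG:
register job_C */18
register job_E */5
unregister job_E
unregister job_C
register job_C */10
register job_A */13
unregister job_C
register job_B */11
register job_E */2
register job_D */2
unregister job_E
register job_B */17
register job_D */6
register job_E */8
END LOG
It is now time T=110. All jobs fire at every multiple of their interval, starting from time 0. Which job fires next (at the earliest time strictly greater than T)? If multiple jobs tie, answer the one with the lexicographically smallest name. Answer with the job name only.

Answer: job_E

Derivation:
Op 1: register job_C */18 -> active={job_C:*/18}
Op 2: register job_E */5 -> active={job_C:*/18, job_E:*/5}
Op 3: unregister job_E -> active={job_C:*/18}
Op 4: unregister job_C -> active={}
Op 5: register job_C */10 -> active={job_C:*/10}
Op 6: register job_A */13 -> active={job_A:*/13, job_C:*/10}
Op 7: unregister job_C -> active={job_A:*/13}
Op 8: register job_B */11 -> active={job_A:*/13, job_B:*/11}
Op 9: register job_E */2 -> active={job_A:*/13, job_B:*/11, job_E:*/2}
Op 10: register job_D */2 -> active={job_A:*/13, job_B:*/11, job_D:*/2, job_E:*/2}
Op 11: unregister job_E -> active={job_A:*/13, job_B:*/11, job_D:*/2}
Op 12: register job_B */17 -> active={job_A:*/13, job_B:*/17, job_D:*/2}
Op 13: register job_D */6 -> active={job_A:*/13, job_B:*/17, job_D:*/6}
Op 14: register job_E */8 -> active={job_A:*/13, job_B:*/17, job_D:*/6, job_E:*/8}
  job_A: interval 13, next fire after T=110 is 117
  job_B: interval 17, next fire after T=110 is 119
  job_D: interval 6, next fire after T=110 is 114
  job_E: interval 8, next fire after T=110 is 112
Earliest = 112, winner (lex tiebreak) = job_E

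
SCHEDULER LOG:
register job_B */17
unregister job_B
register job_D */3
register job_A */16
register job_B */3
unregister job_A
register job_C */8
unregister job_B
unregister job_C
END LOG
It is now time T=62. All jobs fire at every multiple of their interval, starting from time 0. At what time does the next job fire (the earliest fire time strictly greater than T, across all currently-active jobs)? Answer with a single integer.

Op 1: register job_B */17 -> active={job_B:*/17}
Op 2: unregister job_B -> active={}
Op 3: register job_D */3 -> active={job_D:*/3}
Op 4: register job_A */16 -> active={job_A:*/16, job_D:*/3}
Op 5: register job_B */3 -> active={job_A:*/16, job_B:*/3, job_D:*/3}
Op 6: unregister job_A -> active={job_B:*/3, job_D:*/3}
Op 7: register job_C */8 -> active={job_B:*/3, job_C:*/8, job_D:*/3}
Op 8: unregister job_B -> active={job_C:*/8, job_D:*/3}
Op 9: unregister job_C -> active={job_D:*/3}
  job_D: interval 3, next fire after T=62 is 63
Earliest fire time = 63 (job job_D)

Answer: 63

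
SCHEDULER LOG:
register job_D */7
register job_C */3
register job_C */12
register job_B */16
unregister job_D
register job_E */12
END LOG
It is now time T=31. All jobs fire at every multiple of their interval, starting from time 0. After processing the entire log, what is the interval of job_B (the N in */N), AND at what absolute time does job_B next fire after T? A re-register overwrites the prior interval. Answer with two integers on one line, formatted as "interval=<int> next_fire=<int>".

Answer: interval=16 next_fire=32

Derivation:
Op 1: register job_D */7 -> active={job_D:*/7}
Op 2: register job_C */3 -> active={job_C:*/3, job_D:*/7}
Op 3: register job_C */12 -> active={job_C:*/12, job_D:*/7}
Op 4: register job_B */16 -> active={job_B:*/16, job_C:*/12, job_D:*/7}
Op 5: unregister job_D -> active={job_B:*/16, job_C:*/12}
Op 6: register job_E */12 -> active={job_B:*/16, job_C:*/12, job_E:*/12}
Final interval of job_B = 16
Next fire of job_B after T=31: (31//16+1)*16 = 32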